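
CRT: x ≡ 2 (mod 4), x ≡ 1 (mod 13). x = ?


M = 4*13 = 52
M1 = M/4 = 13, M2 = M/13 = 4
M1^(-1) mod 4 = 1, M2^(-1) mod 13 = 10
x = 2*13*1 + 1*4*10 = 66
66 mod 52 = 14
Check: 14 mod 4 = 2 ✓, 14 mod 13 = 1 ✓

x ≡ 14 (mod 52)


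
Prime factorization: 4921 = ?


4921 / 7 = 703
703 / 19 = 37
37 / 37 = 1
4921 = 7 × 19 × 37


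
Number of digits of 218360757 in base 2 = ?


218360757 in base 2 = 1101000000111110101110110101
Number of digits = 28

28 digits (base 2)


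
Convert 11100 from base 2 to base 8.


11100 (base 2) = 28 (decimal)
28 (decimal) = 34 (base 8)


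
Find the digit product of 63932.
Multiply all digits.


6 × 3 × 9 × 3 × 2 = 972


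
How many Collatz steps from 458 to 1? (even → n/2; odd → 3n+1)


458 → 229 → 688 → 344 → 172 → 86 → 43 → 130 → 65 → 196 → 98 → 49 → 148 → 74 → 37 → 112 → 56 → 28 → 14 → 7 → 22 → 11 → 34 → 17 → 52 → 26 → 13 → 40 → 20 → 10 → 5 → 16 → 8 → 4 → 2 → 1
Total steps = 35

35 steps


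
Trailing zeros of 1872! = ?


floor(1872/5) = 374
floor(1872/25) = 74
floor(1872/125) = 14
floor(1872/625) = 2
Total = 464

464 trailing zeros


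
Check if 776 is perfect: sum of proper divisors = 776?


Proper divisors of 776: 1, 2, 4, 8, 97, 194, 388
Sum = 1 + 2 + 4 + 8 + 97 + 194 + 388 = 694

No, 776 is not perfect (694 ≠ 776)


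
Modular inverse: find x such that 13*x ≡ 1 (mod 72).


Use the extended Euclidean algorithm on (72, 13); each row r = 72*s + 13*t:
r=72, s=1, t=0
r=13, s=0, t=1
q=5: r=7, s=1, t=-5   [72*(1) + 13*(-5) = 7]
q=1: r=6, s=-1, t=6   [72*(-1) + 13*(6) = 6]
q=1: r=1, s=2, t=-11   [72*(2) + 13*(-11) = 1]
q=6: r=0, s=-13, t=72   [72*(-13) + 13*(72) = 0]
GCD = 1 with t = -11, so 13*(-11) ≡ 1 (mod 72)
Inverse = -11 mod 72 = 61
Check: 13 * 61 = 793 ≡ 1 (mod 72)

13^(-1) ≡ 61 (mod 72)


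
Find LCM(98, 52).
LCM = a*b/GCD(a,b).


GCD(98, 52) = 2
LCM = 98*52/2 = 5096/2 = 2548

LCM = 2548


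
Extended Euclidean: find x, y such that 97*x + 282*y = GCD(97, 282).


Tabular extended Euclidean (each row: r = 97*s + 282*t):
r=97, s=1, t=0
r=282, s=0, t=1
q=0: r=97, s=1, t=0   [97*(1) + 282*(0) = 97]
q=2: r=88, s=-2, t=1   [97*(-2) + 282*(1) = 88]
q=1: r=9, s=3, t=-1   [97*(3) + 282*(-1) = 9]
q=9: r=7, s=-29, t=10   [97*(-29) + 282*(10) = 7]
q=1: r=2, s=32, t=-11   [97*(32) + 282*(-11) = 2]
q=3: r=1, s=-125, t=43   [97*(-125) + 282*(43) = 1]
q=2: r=0, s=282, t=-97   [97*(282) + 282*(-97) = 0]
GCD = 1; from the row with r=1: x=-125, y=43
Check: 97*(-125) + 282*(43) = -12125 + 12126 = 1

GCD = 1, x = -125, y = 43


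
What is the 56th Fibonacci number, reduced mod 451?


F(k) mod 451 for k=1..56:
1, 1, 2, 3, 5, 8, 13, 21, 34, 55, 89, 144, 233, 377, 159, 85, 244, 329, 122, 0, 122, 122, 244, 366, 159, 74, 233, 307, 89, 396, 34, 430, 13, 443, 5, 448, 2, 450, 1, 0, 1, 1, 2, 3, 5, 8, 13, 21, 34, 55, 89, 144, 233, 377, 159, 85
F(56) mod 451 = 85


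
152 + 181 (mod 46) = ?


152 + 181 = 333
333 mod 46 = 11


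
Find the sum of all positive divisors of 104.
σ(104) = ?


Divisors of 104: 1, 2, 4, 8, 13, 26, 52, 104
Sum = 1 + 2 + 4 + 8 + 13 + 26 + 52 + 104 = 210

σ(104) = 210


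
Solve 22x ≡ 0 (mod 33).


GCD(22, 33) = 11 divides 0
Divide: 2x ≡ 0 (mod 3)
x ≡ 0 (mod 3)


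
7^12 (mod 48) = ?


7^1 mod 48 = 7
7^2 mod 48 = 1
7^3 mod 48 = 7
7^4 mod 48 = 1
7^5 mod 48 = 7
7^6 mod 48 = 1
7^7 mod 48 = 7
7^8 mod 48 = 1
7^9 mod 48 = 7
7^10 mod 48 = 1
7^11 mod 48 = 7
7^12 mod 48 = 1


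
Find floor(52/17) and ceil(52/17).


52/17 = 3.0588
floor = 3
ceil = 4

floor = 3, ceil = 4


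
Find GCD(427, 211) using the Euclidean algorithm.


427 = 2 * 211 + 5
211 = 42 * 5 + 1
5 = 5 * 1 + 0
GCD = 1


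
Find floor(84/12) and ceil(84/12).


84/12 = 7.0000
floor = 7
ceil = 7

floor = 7, ceil = 7


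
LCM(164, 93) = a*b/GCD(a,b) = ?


GCD(164, 93) = 1
LCM = 164*93/1 = 15252/1 = 15252

LCM = 15252


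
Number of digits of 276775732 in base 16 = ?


276775732 in base 16 = 107F4334
Number of digits = 8

8 digits (base 16)


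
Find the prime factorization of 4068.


4068 / 2 = 2034
2034 / 2 = 1017
1017 / 3 = 339
339 / 3 = 113
113 / 113 = 1
4068 = 2^2 × 3^2 × 113


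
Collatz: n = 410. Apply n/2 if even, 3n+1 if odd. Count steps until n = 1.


410 → 205 → 616 → 308 → 154 → 77 → 232 → 116 → 58 → 29 → 88 → 44 → 22 → 11 → 34 → 17 → 52 → 26 → 13 → 40 → 20 → 10 → 5 → 16 → 8 → 4 → 2 → 1
Total steps = 27

27 steps


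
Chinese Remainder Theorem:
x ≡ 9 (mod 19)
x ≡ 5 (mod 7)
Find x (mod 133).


M = 19*7 = 133
M1 = M/19 = 7, M2 = M/7 = 19
M1^(-1) mod 19 = 11, M2^(-1) mod 7 = 3
x = 9*7*11 + 5*19*3 = 978
978 mod 133 = 47
Check: 47 mod 19 = 9 ✓, 47 mod 7 = 5 ✓

x ≡ 47 (mod 133)


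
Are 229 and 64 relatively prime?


Euclidean algorithm:
229 = 3 * 64 + 37
64 = 1 * 37 + 27
37 = 1 * 27 + 10
27 = 2 * 10 + 7
10 = 1 * 7 + 3
7 = 2 * 3 + 1
3 = 3 * 1 + 0
GCD(229, 64) = 1

Yes, coprime (GCD = 1)


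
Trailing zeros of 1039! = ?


floor(1039/5) = 207
floor(1039/25) = 41
floor(1039/125) = 8
floor(1039/625) = 1
Total = 257

257 trailing zeros


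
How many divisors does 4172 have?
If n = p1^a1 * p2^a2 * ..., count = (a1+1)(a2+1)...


4172 = 2^2 × 7^1 × 149^1
d(4172) = (2+1) × (1+1) × (1+1) = 12

12 divisors


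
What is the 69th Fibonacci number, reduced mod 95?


F(k) mod 95 for k=1..69:
1, 1, 2, 3, 5, 8, 13, 21, 34, 55, 89, 49, 43, 92, 40, 37, 77, 19, 1, 20, 21, 41, 62, 8, 70, 78, 53, 36, 89, 30, 24, 54, 78, 37, 20, 57, 77, 39, 21, 60, 81, 46, 32, 78, 15, 93, 13, 11, 24, 35, 59, 94, 58, 57, 20, 77, 2, 79, 81, 65, 51, 21, 72, 93, 70, 68, 43, 16, 59
F(69) mod 95 = 59


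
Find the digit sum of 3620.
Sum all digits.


3 + 6 + 2 + 0 = 11


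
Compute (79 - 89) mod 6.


79 - 89 = -10
-10 mod 6 = 2


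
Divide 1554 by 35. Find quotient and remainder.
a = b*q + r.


1554 = 35 * 44 + 14
Check: 1540 + 14 = 1554

q = 44, r = 14


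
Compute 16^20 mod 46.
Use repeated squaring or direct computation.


16^1 mod 46 = 16
16^2 mod 46 = 26
16^3 mod 46 = 2
16^4 mod 46 = 32
16^5 mod 46 = 6
16^6 mod 46 = 4
16^7 mod 46 = 18
16^8 mod 46 = 12
16^9 mod 46 = 8
16^10 mod 46 = 36
16^11 mod 46 = 24
16^12 mod 46 = 16
16^13 mod 46 = 26
16^14 mod 46 = 2
16^15 mod 46 = 32
16^16 mod 46 = 6
16^17 mod 46 = 4
16^18 mod 46 = 18
16^19 mod 46 = 12
16^20 mod 46 = 8


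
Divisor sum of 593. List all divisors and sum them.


Divisors of 593: 1, 593
Sum = 1 + 593 = 594

σ(593) = 594


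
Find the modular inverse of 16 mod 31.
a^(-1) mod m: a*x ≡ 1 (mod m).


Use the extended Euclidean algorithm on (31, 16); each row r = 31*s + 16*t:
r=31, s=1, t=0
r=16, s=0, t=1
q=1: r=15, s=1, t=-1   [31*(1) + 16*(-1) = 15]
q=1: r=1, s=-1, t=2   [31*(-1) + 16*(2) = 1]
q=15: r=0, s=16, t=-31   [31*(16) + 16*(-31) = 0]
GCD = 1 with t = 2, so 16*(2) ≡ 1 (mod 31)
Inverse = 2 mod 31 = 2
Check: 16 * 2 = 32 ≡ 1 (mod 31)

16^(-1) ≡ 2 (mod 31)


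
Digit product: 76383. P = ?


7 × 6 × 3 × 8 × 3 = 3024


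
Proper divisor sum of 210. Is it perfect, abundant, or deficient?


Proper divisors: 1, 2, 3, 5, 6, 7, 10, 14, 15, 21, 30, 35, 42, 70, 105
Sum = 1 + 2 + 3 + 5 + 6 + 7 + 10 + 14 + 15 + 21 + 30 + 35 + 42 + 70 + 105 = 366
366 > 210 → abundant

s(210) = 366 (abundant)


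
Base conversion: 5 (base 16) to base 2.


5 (base 16) = 5 (decimal)
5 (decimal) = 101 (base 2)


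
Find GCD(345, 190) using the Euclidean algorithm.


345 = 1 * 190 + 155
190 = 1 * 155 + 35
155 = 4 * 35 + 15
35 = 2 * 15 + 5
15 = 3 * 5 + 0
GCD = 5


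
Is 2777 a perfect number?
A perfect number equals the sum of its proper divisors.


Proper divisors of 2777: 1
Sum = 1 = 1

No, 2777 is not perfect (1 ≠ 2777)


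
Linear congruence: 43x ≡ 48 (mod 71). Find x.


GCD(43, 71) = 1, unique solution
a^(-1) mod 71 = 38
x = 38 * 48 mod 71 = 49

x ≡ 49 (mod 71)


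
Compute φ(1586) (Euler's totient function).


1586 = 2 × 13 × 61
Prime factors: 2, 13, 61
φ(1586) = 1586 × (1-1/2) × (1-1/13) × (1-1/61)
= 1586 × 1/2 × 12/13 × 60/61 = 720

φ(1586) = 720


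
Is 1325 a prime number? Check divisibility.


1325 / 5 = 265 (exact division)
1325 is NOT prime.

No, 1325 is not prime


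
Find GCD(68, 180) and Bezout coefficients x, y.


Tabular extended Euclidean (each row: r = 68*s + 180*t):
r=68, s=1, t=0
r=180, s=0, t=1
q=0: r=68, s=1, t=0   [68*(1) + 180*(0) = 68]
q=2: r=44, s=-2, t=1   [68*(-2) + 180*(1) = 44]
q=1: r=24, s=3, t=-1   [68*(3) + 180*(-1) = 24]
q=1: r=20, s=-5, t=2   [68*(-5) + 180*(2) = 20]
q=1: r=4, s=8, t=-3   [68*(8) + 180*(-3) = 4]
q=5: r=0, s=-45, t=17   [68*(-45) + 180*(17) = 0]
GCD = 4; from the row with r=4: x=8, y=-3
Check: 68*(8) + 180*(-3) = 544 - 540 = 4

GCD = 4, x = 8, y = -3


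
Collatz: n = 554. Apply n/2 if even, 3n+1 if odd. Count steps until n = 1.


554 → 277 → 832 → 416 → 208 → 104 → 52 → 26 → 13 → 40 → 20 → 10 → 5 → 16 → 8 → 4 → 2 → 1
Total steps = 17

17 steps


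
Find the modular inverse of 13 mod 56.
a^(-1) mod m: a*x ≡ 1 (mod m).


Use the extended Euclidean algorithm on (56, 13); each row r = 56*s + 13*t:
r=56, s=1, t=0
r=13, s=0, t=1
q=4: r=4, s=1, t=-4   [56*(1) + 13*(-4) = 4]
q=3: r=1, s=-3, t=13   [56*(-3) + 13*(13) = 1]
q=4: r=0, s=13, t=-56   [56*(13) + 13*(-56) = 0]
GCD = 1 with t = 13, so 13*(13) ≡ 1 (mod 56)
Inverse = 13 mod 56 = 13
Check: 13 * 13 = 169 ≡ 1 (mod 56)

13^(-1) ≡ 13 (mod 56)


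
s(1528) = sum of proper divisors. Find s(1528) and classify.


Proper divisors: 1, 2, 4, 8, 191, 382, 764
Sum = 1 + 2 + 4 + 8 + 191 + 382 + 764 = 1352
1352 < 1528 → deficient

s(1528) = 1352 (deficient)


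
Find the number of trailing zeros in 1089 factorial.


floor(1089/5) = 217
floor(1089/25) = 43
floor(1089/125) = 8
floor(1089/625) = 1
Total = 269

269 trailing zeros


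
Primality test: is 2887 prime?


Check divisors up to sqrt(2887) = 53.7308
No divisors found.
2887 is prime.

Yes, 2887 is prime


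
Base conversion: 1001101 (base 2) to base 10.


1001101 (base 2) = 77 (decimal)
77 (decimal) = 77 (base 10)


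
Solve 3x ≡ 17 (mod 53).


GCD(3, 53) = 1, unique solution
a^(-1) mod 53 = 18
x = 18 * 17 mod 53 = 41

x ≡ 41 (mod 53)


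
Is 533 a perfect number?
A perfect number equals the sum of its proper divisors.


Proper divisors of 533: 1, 13, 41
Sum = 1 + 13 + 41 = 55

No, 533 is not perfect (55 ≠ 533)


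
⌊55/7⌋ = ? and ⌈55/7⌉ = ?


55/7 = 7.8571
floor = 7
ceil = 8

floor = 7, ceil = 8


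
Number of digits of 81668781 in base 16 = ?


81668781 in base 16 = 4DE2AAD
Number of digits = 7

7 digits (base 16)


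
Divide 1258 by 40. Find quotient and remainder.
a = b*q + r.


1258 = 40 * 31 + 18
Check: 1240 + 18 = 1258

q = 31, r = 18


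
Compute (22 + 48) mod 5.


22 + 48 = 70
70 mod 5 = 0


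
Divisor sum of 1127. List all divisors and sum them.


Divisors of 1127: 1, 7, 23, 49, 161, 1127
Sum = 1 + 7 + 23 + 49 + 161 + 1127 = 1368

σ(1127) = 1368


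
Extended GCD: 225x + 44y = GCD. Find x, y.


Tabular extended Euclidean (each row: r = 225*s + 44*t):
r=225, s=1, t=0
r=44, s=0, t=1
q=5: r=5, s=1, t=-5   [225*(1) + 44*(-5) = 5]
q=8: r=4, s=-8, t=41   [225*(-8) + 44*(41) = 4]
q=1: r=1, s=9, t=-46   [225*(9) + 44*(-46) = 1]
q=4: r=0, s=-44, t=225   [225*(-44) + 44*(225) = 0]
GCD = 1; from the row with r=1: x=9, y=-46
Check: 225*(9) + 44*(-46) = 2025 - 2024 = 1

GCD = 1, x = 9, y = -46


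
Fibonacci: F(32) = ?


Sequence: 1, 1, 2, 3, 5, 8, 13, 21, 34, 55, 89, 144, 233, 377, 610, 987, 1597, 2584, 4181, 6765, 10946, 17711, 28657, 46368, 75025, 121393, 196418, 317811, 514229, 832040, 1346269, 2178309
F(32) = 2178309


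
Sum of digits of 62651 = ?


6 + 2 + 6 + 5 + 1 = 20


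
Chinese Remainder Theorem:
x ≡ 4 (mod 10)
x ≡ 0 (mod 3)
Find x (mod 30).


M = 10*3 = 30
M1 = M/10 = 3, M2 = M/3 = 10
M1^(-1) mod 10 = 7, M2^(-1) mod 3 = 1
x = 4*3*7 + 0*10*1 = 84
84 mod 30 = 24
Check: 24 mod 10 = 4 ✓, 24 mod 3 = 0 ✓

x ≡ 24 (mod 30)


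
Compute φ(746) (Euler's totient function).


746 = 2 × 373
Prime factors: 2, 373
φ(746) = 746 × (1-1/2) × (1-1/373)
= 746 × 1/2 × 372/373 = 372

φ(746) = 372


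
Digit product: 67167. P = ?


6 × 7 × 1 × 6 × 7 = 1764


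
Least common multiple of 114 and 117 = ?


GCD(114, 117) = 3
LCM = 114*117/3 = 13338/3 = 4446

LCM = 4446


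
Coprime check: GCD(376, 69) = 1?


Euclidean algorithm:
376 = 5 * 69 + 31
69 = 2 * 31 + 7
31 = 4 * 7 + 3
7 = 2 * 3 + 1
3 = 3 * 1 + 0
GCD(376, 69) = 1

Yes, coprime (GCD = 1)


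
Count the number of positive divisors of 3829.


3829 = 7^1 × 547^1
d(3829) = (1+1) × (1+1) = 4

4 divisors


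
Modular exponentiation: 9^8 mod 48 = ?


9^1 mod 48 = 9
9^2 mod 48 = 33
9^3 mod 48 = 9
9^4 mod 48 = 33
9^5 mod 48 = 9
9^6 mod 48 = 33
9^7 mod 48 = 9
9^8 mod 48 = 33


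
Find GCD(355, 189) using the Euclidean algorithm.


355 = 1 * 189 + 166
189 = 1 * 166 + 23
166 = 7 * 23 + 5
23 = 4 * 5 + 3
5 = 1 * 3 + 2
3 = 1 * 2 + 1
2 = 2 * 1 + 0
GCD = 1


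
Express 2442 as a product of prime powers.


2442 / 2 = 1221
1221 / 3 = 407
407 / 11 = 37
37 / 37 = 1
2442 = 2 × 3 × 11 × 37


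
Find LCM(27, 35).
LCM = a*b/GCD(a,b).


GCD(27, 35) = 1
LCM = 27*35/1 = 945/1 = 945

LCM = 945


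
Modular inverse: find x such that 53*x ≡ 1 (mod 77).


Use the extended Euclidean algorithm on (77, 53); each row r = 77*s + 53*t:
r=77, s=1, t=0
r=53, s=0, t=1
q=1: r=24, s=1, t=-1   [77*(1) + 53*(-1) = 24]
q=2: r=5, s=-2, t=3   [77*(-2) + 53*(3) = 5]
q=4: r=4, s=9, t=-13   [77*(9) + 53*(-13) = 4]
q=1: r=1, s=-11, t=16   [77*(-11) + 53*(16) = 1]
q=4: r=0, s=53, t=-77   [77*(53) + 53*(-77) = 0]
GCD = 1 with t = 16, so 53*(16) ≡ 1 (mod 77)
Inverse = 16 mod 77 = 16
Check: 53 * 16 = 848 ≡ 1 (mod 77)

53^(-1) ≡ 16 (mod 77)


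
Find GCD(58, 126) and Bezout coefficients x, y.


Tabular extended Euclidean (each row: r = 58*s + 126*t):
r=58, s=1, t=0
r=126, s=0, t=1
q=0: r=58, s=1, t=0   [58*(1) + 126*(0) = 58]
q=2: r=10, s=-2, t=1   [58*(-2) + 126*(1) = 10]
q=5: r=8, s=11, t=-5   [58*(11) + 126*(-5) = 8]
q=1: r=2, s=-13, t=6   [58*(-13) + 126*(6) = 2]
q=4: r=0, s=63, t=-29   [58*(63) + 126*(-29) = 0]
GCD = 2; from the row with r=2: x=-13, y=6
Check: 58*(-13) + 126*(6) = -754 + 756 = 2

GCD = 2, x = -13, y = 6


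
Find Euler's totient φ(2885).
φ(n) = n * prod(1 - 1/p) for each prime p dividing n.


2885 = 5 × 577
Prime factors: 5, 577
φ(2885) = 2885 × (1-1/5) × (1-1/577)
= 2885 × 4/5 × 576/577 = 2304

φ(2885) = 2304


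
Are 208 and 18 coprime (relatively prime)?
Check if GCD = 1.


Euclidean algorithm:
208 = 11 * 18 + 10
18 = 1 * 10 + 8
10 = 1 * 8 + 2
8 = 4 * 2 + 0
GCD(208, 18) = 2

No, not coprime (GCD = 2)


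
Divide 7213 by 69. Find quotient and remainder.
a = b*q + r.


7213 = 69 * 104 + 37
Check: 7176 + 37 = 7213

q = 104, r = 37


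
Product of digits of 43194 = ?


4 × 3 × 1 × 9 × 4 = 432


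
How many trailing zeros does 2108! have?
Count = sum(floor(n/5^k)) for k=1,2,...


floor(2108/5) = 421
floor(2108/25) = 84
floor(2108/125) = 16
floor(2108/625) = 3
Total = 524

524 trailing zeros


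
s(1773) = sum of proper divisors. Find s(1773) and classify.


Proper divisors: 1, 3, 9, 197, 591
Sum = 1 + 3 + 9 + 197 + 591 = 801
801 < 1773 → deficient

s(1773) = 801 (deficient)


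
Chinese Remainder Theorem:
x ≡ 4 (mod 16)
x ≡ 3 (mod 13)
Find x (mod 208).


M = 16*13 = 208
M1 = M/16 = 13, M2 = M/13 = 16
M1^(-1) mod 16 = 5, M2^(-1) mod 13 = 9
x = 4*13*5 + 3*16*9 = 692
692 mod 208 = 68
Check: 68 mod 16 = 4 ✓, 68 mod 13 = 3 ✓

x ≡ 68 (mod 208)


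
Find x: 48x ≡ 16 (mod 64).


GCD(48, 64) = 16 divides 16
Divide: 3x ≡ 1 (mod 4)
x ≡ 3 (mod 4)


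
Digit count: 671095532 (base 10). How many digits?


671095532 has 9 digits in base 10
floor(log10(671095532)) + 1 = floor(8.8268) + 1 = 9

9 digits (base 10)


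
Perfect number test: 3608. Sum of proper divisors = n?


Proper divisors of 3608: 1, 2, 4, 8, 11, 22, 41, 44, 82, 88, 164, 328, 451, 902, 1804
Sum = 1 + 2 + 4 + 8 + 11 + 22 + 41 + 44 + 82 + 88 + 164 + 328 + 451 + 902 + 1804 = 3952

No, 3608 is not perfect (3952 ≠ 3608)


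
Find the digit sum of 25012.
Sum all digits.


2 + 5 + 0 + 1 + 2 = 10


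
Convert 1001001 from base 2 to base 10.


1001001 (base 2) = 73 (decimal)
73 (decimal) = 73 (base 10)


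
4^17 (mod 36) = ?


4^1 mod 36 = 4
4^2 mod 36 = 16
4^3 mod 36 = 28
4^4 mod 36 = 4
4^5 mod 36 = 16
4^6 mod 36 = 28
4^7 mod 36 = 4
4^8 mod 36 = 16
4^9 mod 36 = 28
4^10 mod 36 = 4
4^11 mod 36 = 16
4^12 mod 36 = 28
4^13 mod 36 = 4
4^14 mod 36 = 16
4^15 mod 36 = 28
4^16 mod 36 = 4
4^17 mod 36 = 16


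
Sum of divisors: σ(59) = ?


Divisors of 59: 1, 59
Sum = 1 + 59 = 60

σ(59) = 60


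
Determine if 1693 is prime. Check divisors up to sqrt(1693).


Check divisors up to sqrt(1693) = 41.1461
No divisors found.
1693 is prime.

Yes, 1693 is prime


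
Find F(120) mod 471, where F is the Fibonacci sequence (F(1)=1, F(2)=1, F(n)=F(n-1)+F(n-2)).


F(k) mod 471 for k=1..120:
1, 1, 2, 3, 5, 8, 13, 21, 34, 55, 89, 144, 233, 377, 139, 45, 184, 229, 413, 171, 113, 284, 397, 210, 136, 346, 11, 357, 368, 254, 151, 405, 85, 19, 104, 123, 227, 350, 106, 456, 91, 76, 167, 243, 410, 182, 121, 303, 424, 256, 209, 465, 203, 197, 400, 126, 55, 181, 236, 417, 182, 128, 310, 438, 277, 244, 50, 294, 344, 167, 40, 207, 247, 454, 230, 213, 443, 185, 157, 342, 28, 370, 398, 297, 224, 50, 274, 324, 127, 451, 107, 87, 194, 281, 4, 285, 289, 103, 392, 24, 416, 440, 385, 354, 268, 151, 419, 99, 47, 146, 193, 339, 61, 400, 461, 390, 380, 299, 208, 36
F(120) mod 471 = 36


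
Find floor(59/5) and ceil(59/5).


59/5 = 11.8000
floor = 11
ceil = 12

floor = 11, ceil = 12


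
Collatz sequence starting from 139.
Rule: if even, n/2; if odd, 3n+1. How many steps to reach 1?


139 → 418 → 209 → 628 → 314 → 157 → 472 → 236 → 118 → 59 → 178 → 89 → 268 → 134 → 67 → 202 → 101 → 304 → 152 → 76 → 38 → 19 → 58 → 29 → 88 → 44 → 22 → 11 → 34 → 17 → 52 → 26 → 13 → 40 → 20 → 10 → 5 → 16 → 8 → 4 → 2 → 1
Total steps = 41

41 steps


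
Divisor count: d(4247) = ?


4247 = 31^1 × 137^1
d(4247) = (1+1) × (1+1) = 4

4 divisors


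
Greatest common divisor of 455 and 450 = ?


455 = 1 * 450 + 5
450 = 90 * 5 + 0
GCD = 5


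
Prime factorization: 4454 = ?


4454 / 2 = 2227
2227 / 17 = 131
131 / 131 = 1
4454 = 2 × 17 × 131


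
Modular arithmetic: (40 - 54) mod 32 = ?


40 - 54 = -14
-14 mod 32 = 18


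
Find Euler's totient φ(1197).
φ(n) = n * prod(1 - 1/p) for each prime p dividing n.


1197 = 3^2 × 7 × 19
Prime factors: 3, 7, 19
φ(1197) = 1197 × (1-1/3) × (1-1/7) × (1-1/19)
= 1197 × 2/3 × 6/7 × 18/19 = 648

φ(1197) = 648


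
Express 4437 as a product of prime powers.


4437 / 3 = 1479
1479 / 3 = 493
493 / 17 = 29
29 / 29 = 1
4437 = 3^2 × 17 × 29


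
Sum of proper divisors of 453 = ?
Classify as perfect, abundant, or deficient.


Proper divisors: 1, 3, 151
Sum = 1 + 3 + 151 = 155
155 < 453 → deficient

s(453) = 155 (deficient)


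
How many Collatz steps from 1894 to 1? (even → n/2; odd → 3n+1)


1894 → 947 → 2842 → 1421 → 4264 → 2132 → 1066 → 533 → 1600 → 800 → 400 → 200 → 100 → 50 → 25 → 76 → 38 → 19 → 58 → 29 → 88 → 44 → 22 → 11 → 34 → 17 → 52 → 26 → 13 → 40 → 20 → 10 → 5 → 16 → 8 → 4 → 2 → 1
Total steps = 37

37 steps


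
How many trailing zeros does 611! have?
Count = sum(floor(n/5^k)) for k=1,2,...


floor(611/5) = 122
floor(611/25) = 24
floor(611/125) = 4
Total = 150

150 trailing zeros


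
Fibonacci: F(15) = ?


Sequence: 1, 1, 2, 3, 5, 8, 13, 21, 34, 55, 89, 144, 233, 377, 610
F(15) = 610


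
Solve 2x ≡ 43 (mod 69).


GCD(2, 69) = 1, unique solution
a^(-1) mod 69 = 35
x = 35 * 43 mod 69 = 56

x ≡ 56 (mod 69)


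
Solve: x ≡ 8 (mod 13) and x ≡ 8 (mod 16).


M = 13*16 = 208
M1 = M/13 = 16, M2 = M/16 = 13
M1^(-1) mod 13 = 9, M2^(-1) mod 16 = 5
x = 8*16*9 + 8*13*5 = 1672
1672 mod 208 = 8
Check: 8 mod 13 = 8 ✓, 8 mod 16 = 8 ✓

x ≡ 8 (mod 208)


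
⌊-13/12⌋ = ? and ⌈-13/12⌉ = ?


-13/12 = -1.0833
floor = -2
ceil = -1

floor = -2, ceil = -1


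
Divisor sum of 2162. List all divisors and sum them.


Divisors of 2162: 1, 2, 23, 46, 47, 94, 1081, 2162
Sum = 1 + 2 + 23 + 46 + 47 + 94 + 1081 + 2162 = 3456

σ(2162) = 3456


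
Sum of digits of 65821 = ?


6 + 5 + 8 + 2 + 1 = 22


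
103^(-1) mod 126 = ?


Use the extended Euclidean algorithm on (126, 103); each row r = 126*s + 103*t:
r=126, s=1, t=0
r=103, s=0, t=1
q=1: r=23, s=1, t=-1   [126*(1) + 103*(-1) = 23]
q=4: r=11, s=-4, t=5   [126*(-4) + 103*(5) = 11]
q=2: r=1, s=9, t=-11   [126*(9) + 103*(-11) = 1]
q=11: r=0, s=-103, t=126   [126*(-103) + 103*(126) = 0]
GCD = 1 with t = -11, so 103*(-11) ≡ 1 (mod 126)
Inverse = -11 mod 126 = 115
Check: 103 * 115 = 11845 ≡ 1 (mod 126)

103^(-1) ≡ 115 (mod 126)


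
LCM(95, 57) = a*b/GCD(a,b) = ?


GCD(95, 57) = 19
LCM = 95*57/19 = 5415/19 = 285

LCM = 285


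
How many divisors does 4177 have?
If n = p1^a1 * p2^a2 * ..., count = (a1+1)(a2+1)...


4177 = 4177^1
d(4177) = (1+1) = 2

2 divisors


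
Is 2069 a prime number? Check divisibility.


Check divisors up to sqrt(2069) = 45.4863
No divisors found.
2069 is prime.

Yes, 2069 is prime


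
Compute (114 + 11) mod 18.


114 + 11 = 125
125 mod 18 = 17


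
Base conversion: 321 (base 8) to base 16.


321 (base 8) = 209 (decimal)
209 (decimal) = D1 (base 16)


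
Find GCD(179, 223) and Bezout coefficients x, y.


Tabular extended Euclidean (each row: r = 179*s + 223*t):
r=179, s=1, t=0
r=223, s=0, t=1
q=0: r=179, s=1, t=0   [179*(1) + 223*(0) = 179]
q=1: r=44, s=-1, t=1   [179*(-1) + 223*(1) = 44]
q=4: r=3, s=5, t=-4   [179*(5) + 223*(-4) = 3]
q=14: r=2, s=-71, t=57   [179*(-71) + 223*(57) = 2]
q=1: r=1, s=76, t=-61   [179*(76) + 223*(-61) = 1]
q=2: r=0, s=-223, t=179   [179*(-223) + 223*(179) = 0]
GCD = 1; from the row with r=1: x=76, y=-61
Check: 179*(76) + 223*(-61) = 13604 - 13603 = 1

GCD = 1, x = 76, y = -61


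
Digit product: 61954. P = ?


6 × 1 × 9 × 5 × 4 = 1080


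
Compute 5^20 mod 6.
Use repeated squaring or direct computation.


5^1 mod 6 = 5
5^2 mod 6 = 1
5^3 mod 6 = 5
5^4 mod 6 = 1
5^5 mod 6 = 5
5^6 mod 6 = 1
5^7 mod 6 = 5
5^8 mod 6 = 1
5^9 mod 6 = 5
5^10 mod 6 = 1
5^11 mod 6 = 5
5^12 mod 6 = 1
5^13 mod 6 = 5
5^14 mod 6 = 1
5^15 mod 6 = 5
5^16 mod 6 = 1
5^17 mod 6 = 5
5^18 mod 6 = 1
5^19 mod 6 = 5
5^20 mod 6 = 1


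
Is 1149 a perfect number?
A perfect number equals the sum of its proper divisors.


Proper divisors of 1149: 1, 3, 383
Sum = 1 + 3 + 383 = 387

No, 1149 is not perfect (387 ≠ 1149)


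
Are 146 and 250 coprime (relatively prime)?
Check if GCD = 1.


Euclidean algorithm:
250 = 1 * 146 + 104
146 = 1 * 104 + 42
104 = 2 * 42 + 20
42 = 2 * 20 + 2
20 = 10 * 2 + 0
GCD(146, 250) = 2

No, not coprime (GCD = 2)


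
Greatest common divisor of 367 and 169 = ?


367 = 2 * 169 + 29
169 = 5 * 29 + 24
29 = 1 * 24 + 5
24 = 4 * 5 + 4
5 = 1 * 4 + 1
4 = 4 * 1 + 0
GCD = 1


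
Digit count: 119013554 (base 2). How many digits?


119013554 in base 2 = 111000110000000000010110010
Number of digits = 27

27 digits (base 2)


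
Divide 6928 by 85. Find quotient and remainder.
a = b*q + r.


6928 = 85 * 81 + 43
Check: 6885 + 43 = 6928

q = 81, r = 43


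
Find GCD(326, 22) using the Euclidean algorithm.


326 = 14 * 22 + 18
22 = 1 * 18 + 4
18 = 4 * 4 + 2
4 = 2 * 2 + 0
GCD = 2


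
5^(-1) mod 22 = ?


Use the extended Euclidean algorithm on (22, 5); each row r = 22*s + 5*t:
r=22, s=1, t=0
r=5, s=0, t=1
q=4: r=2, s=1, t=-4   [22*(1) + 5*(-4) = 2]
q=2: r=1, s=-2, t=9   [22*(-2) + 5*(9) = 1]
q=2: r=0, s=5, t=-22   [22*(5) + 5*(-22) = 0]
GCD = 1 with t = 9, so 5*(9) ≡ 1 (mod 22)
Inverse = 9 mod 22 = 9
Check: 5 * 9 = 45 ≡ 1 (mod 22)

5^(-1) ≡ 9 (mod 22)


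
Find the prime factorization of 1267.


1267 / 7 = 181
181 / 181 = 1
1267 = 7 × 181


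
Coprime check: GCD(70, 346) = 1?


Euclidean algorithm:
346 = 4 * 70 + 66
70 = 1 * 66 + 4
66 = 16 * 4 + 2
4 = 2 * 2 + 0
GCD(70, 346) = 2

No, not coprime (GCD = 2)


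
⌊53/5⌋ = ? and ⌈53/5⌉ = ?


53/5 = 10.6000
floor = 10
ceil = 11

floor = 10, ceil = 11


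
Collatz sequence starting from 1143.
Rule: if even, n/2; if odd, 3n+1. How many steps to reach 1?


1143 → 3430 → 1715 → 5146 → 2573 → 7720 → 3860 → 1930 → 965 → 2896 → 1448 → 724 → 362 → 181 → 544 → 272 → 136 → 68 → 34 → 17 → 52 → 26 → 13 → 40 → 20 → 10 → 5 → 16 → 8 → 4 → 2 → 1
Total steps = 31

31 steps


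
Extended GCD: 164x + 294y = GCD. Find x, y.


Tabular extended Euclidean (each row: r = 164*s + 294*t):
r=164, s=1, t=0
r=294, s=0, t=1
q=0: r=164, s=1, t=0   [164*(1) + 294*(0) = 164]
q=1: r=130, s=-1, t=1   [164*(-1) + 294*(1) = 130]
q=1: r=34, s=2, t=-1   [164*(2) + 294*(-1) = 34]
q=3: r=28, s=-7, t=4   [164*(-7) + 294*(4) = 28]
q=1: r=6, s=9, t=-5   [164*(9) + 294*(-5) = 6]
q=4: r=4, s=-43, t=24   [164*(-43) + 294*(24) = 4]
q=1: r=2, s=52, t=-29   [164*(52) + 294*(-29) = 2]
q=2: r=0, s=-147, t=82   [164*(-147) + 294*(82) = 0]
GCD = 2; from the row with r=2: x=52, y=-29
Check: 164*(52) + 294*(-29) = 8528 - 8526 = 2

GCD = 2, x = 52, y = -29


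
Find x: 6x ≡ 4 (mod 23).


GCD(6, 23) = 1, unique solution
a^(-1) mod 23 = 4
x = 4 * 4 mod 23 = 16

x ≡ 16 (mod 23)


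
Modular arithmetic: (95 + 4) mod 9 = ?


95 + 4 = 99
99 mod 9 = 0


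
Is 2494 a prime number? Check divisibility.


2494 / 2 = 1247 (exact division)
2494 is NOT prime.

No, 2494 is not prime


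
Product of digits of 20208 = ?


2 × 0 × 2 × 0 × 8 = 0


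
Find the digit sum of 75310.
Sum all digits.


7 + 5 + 3 + 1 + 0 = 16


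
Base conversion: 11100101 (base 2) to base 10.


11100101 (base 2) = 229 (decimal)
229 (decimal) = 229 (base 10)


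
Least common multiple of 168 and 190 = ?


GCD(168, 190) = 2
LCM = 168*190/2 = 31920/2 = 15960

LCM = 15960


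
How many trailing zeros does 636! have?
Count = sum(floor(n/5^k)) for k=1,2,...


floor(636/5) = 127
floor(636/25) = 25
floor(636/125) = 5
floor(636/625) = 1
Total = 158

158 trailing zeros


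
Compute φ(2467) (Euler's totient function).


2467 = 2467
Prime factors: 2467
φ(2467) = 2467 × (1-1/2467)
= 2467 × 2466/2467 = 2466

φ(2467) = 2466


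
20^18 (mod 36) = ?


20^1 mod 36 = 20
20^2 mod 36 = 4
20^3 mod 36 = 8
20^4 mod 36 = 16
20^5 mod 36 = 32
20^6 mod 36 = 28
20^7 mod 36 = 20
20^8 mod 36 = 4
20^9 mod 36 = 8
20^10 mod 36 = 16
20^11 mod 36 = 32
20^12 mod 36 = 28
20^13 mod 36 = 20
20^14 mod 36 = 4
20^15 mod 36 = 8
20^16 mod 36 = 16
20^17 mod 36 = 32
20^18 mod 36 = 28


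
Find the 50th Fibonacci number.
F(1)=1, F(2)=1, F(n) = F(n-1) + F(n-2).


Sequence: 1, 1, 2, 3, 5, 8, 13, 21, 34, 55, 89, 144, 233, 377, 610, 987, 1597, 2584, 4181, 6765, 10946, 17711, 28657, 46368, 75025, 121393, 196418, 317811, 514229, 832040, 1346269, 2178309, 3524578, 5702887, 9227465, 14930352, 24157817, 39088169, 63245986, 102334155, 165580141, 267914296, 433494437, 701408733, 1134903170, 1836311903, 2971215073, 4807526976, 7778742049, 12586269025
F(50) = 12586269025


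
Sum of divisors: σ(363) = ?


Divisors of 363: 1, 3, 11, 33, 121, 363
Sum = 1 + 3 + 11 + 33 + 121 + 363 = 532

σ(363) = 532


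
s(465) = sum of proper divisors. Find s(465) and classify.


Proper divisors: 1, 3, 5, 15, 31, 93, 155
Sum = 1 + 3 + 5 + 15 + 31 + 93 + 155 = 303
303 < 465 → deficient

s(465) = 303 (deficient)


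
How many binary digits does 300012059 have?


300012059 in base 2 = 10001111000011101001000011011
Number of digits = 29

29 digits (base 2)


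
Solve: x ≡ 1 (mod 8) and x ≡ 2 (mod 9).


M = 8*9 = 72
M1 = M/8 = 9, M2 = M/9 = 8
M1^(-1) mod 8 = 1, M2^(-1) mod 9 = 8
x = 1*9*1 + 2*8*8 = 137
137 mod 72 = 65
Check: 65 mod 8 = 1 ✓, 65 mod 9 = 2 ✓

x ≡ 65 (mod 72)


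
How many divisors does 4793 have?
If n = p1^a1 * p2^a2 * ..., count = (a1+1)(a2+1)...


4793 = 4793^1
d(4793) = (1+1) = 2

2 divisors


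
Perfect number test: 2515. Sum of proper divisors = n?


Proper divisors of 2515: 1, 5, 503
Sum = 1 + 5 + 503 = 509

No, 2515 is not perfect (509 ≠ 2515)


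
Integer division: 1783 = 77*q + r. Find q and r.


1783 = 77 * 23 + 12
Check: 1771 + 12 = 1783

q = 23, r = 12


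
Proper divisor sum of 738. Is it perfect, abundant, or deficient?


Proper divisors: 1, 2, 3, 6, 9, 18, 41, 82, 123, 246, 369
Sum = 1 + 2 + 3 + 6 + 9 + 18 + 41 + 82 + 123 + 246 + 369 = 900
900 > 738 → abundant

s(738) = 900 (abundant)


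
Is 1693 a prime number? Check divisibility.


Check divisors up to sqrt(1693) = 41.1461
No divisors found.
1693 is prime.

Yes, 1693 is prime


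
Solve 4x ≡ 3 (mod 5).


GCD(4, 5) = 1, unique solution
a^(-1) mod 5 = 4
x = 4 * 3 mod 5 = 2

x ≡ 2 (mod 5)


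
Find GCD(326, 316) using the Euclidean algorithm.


326 = 1 * 316 + 10
316 = 31 * 10 + 6
10 = 1 * 6 + 4
6 = 1 * 4 + 2
4 = 2 * 2 + 0
GCD = 2


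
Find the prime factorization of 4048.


4048 / 2 = 2024
2024 / 2 = 1012
1012 / 2 = 506
506 / 2 = 253
253 / 11 = 23
23 / 23 = 1
4048 = 2^4 × 11 × 23


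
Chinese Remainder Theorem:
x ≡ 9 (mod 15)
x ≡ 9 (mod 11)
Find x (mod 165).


M = 15*11 = 165
M1 = M/15 = 11, M2 = M/11 = 15
M1^(-1) mod 15 = 11, M2^(-1) mod 11 = 3
x = 9*11*11 + 9*15*3 = 1494
1494 mod 165 = 9
Check: 9 mod 15 = 9 ✓, 9 mod 11 = 9 ✓

x ≡ 9 (mod 165)


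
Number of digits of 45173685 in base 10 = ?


45173685 has 8 digits in base 10
floor(log10(45173685)) + 1 = floor(7.6549) + 1 = 8

8 digits (base 10)


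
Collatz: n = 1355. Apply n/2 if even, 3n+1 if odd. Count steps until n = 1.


1355 → 4066 → 2033 → 6100 → 3050 → 1525 → 4576 → 2288 → 1144 → 572 → 286 → 143 → 430 → 215 → 646 → 323 → 970 → 485 → 1456 → 728 → 364 → 182 → 91 → 274 → 137 → 412 → 206 → 103 → 310 → 155 → 466 → 233 → 700 → 350 → 175 → 526 → 263 → 790 → 395 → 1186 → 593 → 1780 → 890 → 445 → 1336 → 668 → 334 → 167 → 502 → 251 → 754 → 377 → 1132 → 566 → 283 → 850 → 425 → 1276 → 638 → 319 → 958 → 479 → 1438 → 719 → 2158 → 1079 → 3238 → 1619 → 4858 → 2429 → 7288 → 3644 → 1822 → 911 → 2734 → 1367 → 4102 → 2051 → 6154 → 3077 → 9232 → 4616 → 2308 → 1154 → 577 → 1732 → 866 → 433 → 1300 → 650 → 325 → 976 → 488 → 244 → 122 → 61 → 184 → 92 → 46 → 23 → 70 → 35 → 106 → 53 → 160 → 80 → 40 → 20 → 10 → 5 → 16 → 8 → 4 → 2 → 1
Total steps = 114

114 steps


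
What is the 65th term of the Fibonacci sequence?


Sequence: 1, 1, 2, 3, 5, 8, 13, 21, 34, 55, 89, 144, 233, 377, 610, 987, 1597, 2584, 4181, 6765, 10946, 17711, 28657, 46368, 75025, 121393, 196418, 317811, 514229, 832040, 1346269, 2178309, 3524578, 5702887, 9227465, 14930352, 24157817, 39088169, 63245986, 102334155, 165580141, 267914296, 433494437, 701408733, 1134903170, 1836311903, 2971215073, 4807526976, 7778742049, 12586269025, 20365011074, 32951280099, 53316291173, 86267571272, 139583862445, 225851433717, 365435296162, 591286729879, 956722026041, 1548008755920, 2504730781961, 4052739537881, 6557470319842, 10610209857723, 17167680177565
F(65) = 17167680177565


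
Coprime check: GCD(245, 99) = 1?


Euclidean algorithm:
245 = 2 * 99 + 47
99 = 2 * 47 + 5
47 = 9 * 5 + 2
5 = 2 * 2 + 1
2 = 2 * 1 + 0
GCD(245, 99) = 1

Yes, coprime (GCD = 1)


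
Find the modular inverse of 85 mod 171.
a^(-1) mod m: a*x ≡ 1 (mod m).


Use the extended Euclidean algorithm on (171, 85); each row r = 171*s + 85*t:
r=171, s=1, t=0
r=85, s=0, t=1
q=2: r=1, s=1, t=-2   [171*(1) + 85*(-2) = 1]
q=85: r=0, s=-85, t=171   [171*(-85) + 85*(171) = 0]
GCD = 1 with t = -2, so 85*(-2) ≡ 1 (mod 171)
Inverse = -2 mod 171 = 169
Check: 85 * 169 = 14365 ≡ 1 (mod 171)

85^(-1) ≡ 169 (mod 171)


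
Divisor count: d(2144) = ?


2144 = 2^5 × 67^1
d(2144) = (5+1) × (1+1) = 12

12 divisors


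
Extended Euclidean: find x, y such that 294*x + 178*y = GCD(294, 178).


Tabular extended Euclidean (each row: r = 294*s + 178*t):
r=294, s=1, t=0
r=178, s=0, t=1
q=1: r=116, s=1, t=-1   [294*(1) + 178*(-1) = 116]
q=1: r=62, s=-1, t=2   [294*(-1) + 178*(2) = 62]
q=1: r=54, s=2, t=-3   [294*(2) + 178*(-3) = 54]
q=1: r=8, s=-3, t=5   [294*(-3) + 178*(5) = 8]
q=6: r=6, s=20, t=-33   [294*(20) + 178*(-33) = 6]
q=1: r=2, s=-23, t=38   [294*(-23) + 178*(38) = 2]
q=3: r=0, s=89, t=-147   [294*(89) + 178*(-147) = 0]
GCD = 2; from the row with r=2: x=-23, y=38
Check: 294*(-23) + 178*(38) = -6762 + 6764 = 2

GCD = 2, x = -23, y = 38


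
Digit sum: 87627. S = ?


8 + 7 + 6 + 2 + 7 = 30


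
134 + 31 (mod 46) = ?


134 + 31 = 165
165 mod 46 = 27


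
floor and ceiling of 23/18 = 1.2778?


23/18 = 1.2778
floor = 1
ceil = 2

floor = 1, ceil = 2


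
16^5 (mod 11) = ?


16^1 mod 11 = 5
16^2 mod 11 = 3
16^3 mod 11 = 4
16^4 mod 11 = 9
16^5 mod 11 = 1


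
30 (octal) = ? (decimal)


30 (base 8) = 24 (decimal)
24 (decimal) = 24 (base 10)


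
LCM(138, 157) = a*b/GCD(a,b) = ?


GCD(138, 157) = 1
LCM = 138*157/1 = 21666/1 = 21666

LCM = 21666


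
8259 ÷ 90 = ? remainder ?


8259 = 90 * 91 + 69
Check: 8190 + 69 = 8259

q = 91, r = 69


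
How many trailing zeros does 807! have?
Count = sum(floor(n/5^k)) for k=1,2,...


floor(807/5) = 161
floor(807/25) = 32
floor(807/125) = 6
floor(807/625) = 1
Total = 200

200 trailing zeros


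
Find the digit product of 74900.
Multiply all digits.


7 × 4 × 9 × 0 × 0 = 0


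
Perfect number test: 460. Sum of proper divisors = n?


Proper divisors of 460: 1, 2, 4, 5, 10, 20, 23, 46, 92, 115, 230
Sum = 1 + 2 + 4 + 5 + 10 + 20 + 23 + 46 + 92 + 115 + 230 = 548

No, 460 is not perfect (548 ≠ 460)


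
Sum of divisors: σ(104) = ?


Divisors of 104: 1, 2, 4, 8, 13, 26, 52, 104
Sum = 1 + 2 + 4 + 8 + 13 + 26 + 52 + 104 = 210

σ(104) = 210


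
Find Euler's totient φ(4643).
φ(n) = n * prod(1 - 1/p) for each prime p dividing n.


4643 = 4643
Prime factors: 4643
φ(4643) = 4643 × (1-1/4643)
= 4643 × 4642/4643 = 4642

φ(4643) = 4642


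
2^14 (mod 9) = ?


2^1 mod 9 = 2
2^2 mod 9 = 4
2^3 mod 9 = 8
2^4 mod 9 = 7
2^5 mod 9 = 5
2^6 mod 9 = 1
2^7 mod 9 = 2
2^8 mod 9 = 4
2^9 mod 9 = 8
2^10 mod 9 = 7
2^11 mod 9 = 5
2^12 mod 9 = 1
2^13 mod 9 = 2
2^14 mod 9 = 4


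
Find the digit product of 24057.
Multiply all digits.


2 × 4 × 0 × 5 × 7 = 0


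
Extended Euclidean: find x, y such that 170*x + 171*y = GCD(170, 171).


Tabular extended Euclidean (each row: r = 170*s + 171*t):
r=170, s=1, t=0
r=171, s=0, t=1
q=0: r=170, s=1, t=0   [170*(1) + 171*(0) = 170]
q=1: r=1, s=-1, t=1   [170*(-1) + 171*(1) = 1]
q=170: r=0, s=171, t=-170   [170*(171) + 171*(-170) = 0]
GCD = 1; from the row with r=1: x=-1, y=1
Check: 170*(-1) + 171*(1) = -170 + 171 = 1

GCD = 1, x = -1, y = 1


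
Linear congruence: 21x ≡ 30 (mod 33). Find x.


GCD(21, 33) = 3 divides 30
Divide: 7x ≡ 10 (mod 11)
x ≡ 3 (mod 11)


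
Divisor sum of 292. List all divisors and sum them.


Divisors of 292: 1, 2, 4, 73, 146, 292
Sum = 1 + 2 + 4 + 73 + 146 + 292 = 518

σ(292) = 518


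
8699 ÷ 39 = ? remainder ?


8699 = 39 * 223 + 2
Check: 8697 + 2 = 8699

q = 223, r = 2


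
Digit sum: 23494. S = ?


2 + 3 + 4 + 9 + 4 = 22


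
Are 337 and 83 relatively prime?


Euclidean algorithm:
337 = 4 * 83 + 5
83 = 16 * 5 + 3
5 = 1 * 3 + 2
3 = 1 * 2 + 1
2 = 2 * 1 + 0
GCD(337, 83) = 1

Yes, coprime (GCD = 1)


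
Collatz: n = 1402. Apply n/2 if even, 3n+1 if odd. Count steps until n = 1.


1402 → 701 → 2104 → 1052 → 526 → 263 → 790 → 395 → 1186 → 593 → 1780 → 890 → 445 → 1336 → 668 → 334 → 167 → 502 → 251 → 754 → 377 → 1132 → 566 → 283 → 850 → 425 → 1276 → 638 → 319 → 958 → 479 → 1438 → 719 → 2158 → 1079 → 3238 → 1619 → 4858 → 2429 → 7288 → 3644 → 1822 → 911 → 2734 → 1367 → 4102 → 2051 → 6154 → 3077 → 9232 → 4616 → 2308 → 1154 → 577 → 1732 → 866 → 433 → 1300 → 650 → 325 → 976 → 488 → 244 → 122 → 61 → 184 → 92 → 46 → 23 → 70 → 35 → 106 → 53 → 160 → 80 → 40 → 20 → 10 → 5 → 16 → 8 → 4 → 2 → 1
Total steps = 83

83 steps


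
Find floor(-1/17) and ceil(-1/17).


-1/17 = -0.0588
floor = -1
ceil = 0

floor = -1, ceil = 0


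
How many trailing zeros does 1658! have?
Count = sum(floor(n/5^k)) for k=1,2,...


floor(1658/5) = 331
floor(1658/25) = 66
floor(1658/125) = 13
floor(1658/625) = 2
Total = 412

412 trailing zeros


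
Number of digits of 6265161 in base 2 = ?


6265161 in base 2 = 10111111001100101001001
Number of digits = 23

23 digits (base 2)


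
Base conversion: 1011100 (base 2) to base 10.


1011100 (base 2) = 92 (decimal)
92 (decimal) = 92 (base 10)


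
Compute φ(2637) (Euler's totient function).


2637 = 3^2 × 293
Prime factors: 3, 293
φ(2637) = 2637 × (1-1/3) × (1-1/293)
= 2637 × 2/3 × 292/293 = 1752

φ(2637) = 1752


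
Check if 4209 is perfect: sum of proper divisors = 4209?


Proper divisors of 4209: 1, 3, 23, 61, 69, 183, 1403
Sum = 1 + 3 + 23 + 61 + 69 + 183 + 1403 = 1743

No, 4209 is not perfect (1743 ≠ 4209)


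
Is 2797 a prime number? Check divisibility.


Check divisors up to sqrt(2797) = 52.8867
No divisors found.
2797 is prime.

Yes, 2797 is prime


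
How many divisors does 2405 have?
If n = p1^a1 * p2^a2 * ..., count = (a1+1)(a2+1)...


2405 = 5^1 × 13^1 × 37^1
d(2405) = (1+1) × (1+1) × (1+1) = 8

8 divisors


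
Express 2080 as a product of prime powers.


2080 / 2 = 1040
1040 / 2 = 520
520 / 2 = 260
260 / 2 = 130
130 / 2 = 65
65 / 5 = 13
13 / 13 = 1
2080 = 2^5 × 5 × 13


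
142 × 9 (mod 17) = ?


142 × 9 = 1278
1278 mod 17 = 3


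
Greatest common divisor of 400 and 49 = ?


400 = 8 * 49 + 8
49 = 6 * 8 + 1
8 = 8 * 1 + 0
GCD = 1


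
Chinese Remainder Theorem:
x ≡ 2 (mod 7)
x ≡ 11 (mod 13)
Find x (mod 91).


M = 7*13 = 91
M1 = M/7 = 13, M2 = M/13 = 7
M1^(-1) mod 7 = 6, M2^(-1) mod 13 = 2
x = 2*13*6 + 11*7*2 = 310
310 mod 91 = 37
Check: 37 mod 7 = 2 ✓, 37 mod 13 = 11 ✓

x ≡ 37 (mod 91)


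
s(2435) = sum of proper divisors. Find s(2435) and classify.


Proper divisors: 1, 5, 487
Sum = 1 + 5 + 487 = 493
493 < 2435 → deficient

s(2435) = 493 (deficient)


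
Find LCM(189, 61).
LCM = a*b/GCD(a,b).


GCD(189, 61) = 1
LCM = 189*61/1 = 11529/1 = 11529

LCM = 11529


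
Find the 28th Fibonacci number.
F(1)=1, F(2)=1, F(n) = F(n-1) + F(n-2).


Sequence: 1, 1, 2, 3, 5, 8, 13, 21, 34, 55, 89, 144, 233, 377, 610, 987, 1597, 2584, 4181, 6765, 10946, 17711, 28657, 46368, 75025, 121393, 196418, 317811
F(28) = 317811


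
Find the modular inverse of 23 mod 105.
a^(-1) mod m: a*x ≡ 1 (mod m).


Use the extended Euclidean algorithm on (105, 23); each row r = 105*s + 23*t:
r=105, s=1, t=0
r=23, s=0, t=1
q=4: r=13, s=1, t=-4   [105*(1) + 23*(-4) = 13]
q=1: r=10, s=-1, t=5   [105*(-1) + 23*(5) = 10]
q=1: r=3, s=2, t=-9   [105*(2) + 23*(-9) = 3]
q=3: r=1, s=-7, t=32   [105*(-7) + 23*(32) = 1]
q=3: r=0, s=23, t=-105   [105*(23) + 23*(-105) = 0]
GCD = 1 with t = 32, so 23*(32) ≡ 1 (mod 105)
Inverse = 32 mod 105 = 32
Check: 23 * 32 = 736 ≡ 1 (mod 105)

23^(-1) ≡ 32 (mod 105)
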